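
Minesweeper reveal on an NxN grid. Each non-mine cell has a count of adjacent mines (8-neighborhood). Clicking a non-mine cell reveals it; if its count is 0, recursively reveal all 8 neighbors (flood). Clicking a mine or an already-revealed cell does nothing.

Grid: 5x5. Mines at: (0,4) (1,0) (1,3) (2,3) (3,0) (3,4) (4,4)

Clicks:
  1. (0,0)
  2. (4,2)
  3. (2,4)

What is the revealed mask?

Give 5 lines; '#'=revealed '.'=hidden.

Answer: #....
.....
....#
.###.
.###.

Derivation:
Click 1 (0,0) count=1: revealed 1 new [(0,0)] -> total=1
Click 2 (4,2) count=0: revealed 6 new [(3,1) (3,2) (3,3) (4,1) (4,2) (4,3)] -> total=7
Click 3 (2,4) count=3: revealed 1 new [(2,4)] -> total=8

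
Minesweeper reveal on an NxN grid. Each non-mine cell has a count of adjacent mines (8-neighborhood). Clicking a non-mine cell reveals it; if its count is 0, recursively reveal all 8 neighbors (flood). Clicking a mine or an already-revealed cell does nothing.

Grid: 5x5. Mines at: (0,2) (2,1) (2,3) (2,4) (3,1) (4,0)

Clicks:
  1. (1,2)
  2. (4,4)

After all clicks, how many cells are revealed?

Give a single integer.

Answer: 7

Derivation:
Click 1 (1,2) count=3: revealed 1 new [(1,2)] -> total=1
Click 2 (4,4) count=0: revealed 6 new [(3,2) (3,3) (3,4) (4,2) (4,3) (4,4)] -> total=7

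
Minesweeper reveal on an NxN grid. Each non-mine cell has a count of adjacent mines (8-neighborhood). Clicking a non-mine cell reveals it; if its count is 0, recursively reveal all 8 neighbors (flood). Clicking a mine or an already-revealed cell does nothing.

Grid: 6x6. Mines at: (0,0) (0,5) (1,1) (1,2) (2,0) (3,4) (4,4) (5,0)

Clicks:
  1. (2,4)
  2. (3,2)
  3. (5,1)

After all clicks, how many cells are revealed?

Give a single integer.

Click 1 (2,4) count=1: revealed 1 new [(2,4)] -> total=1
Click 2 (3,2) count=0: revealed 12 new [(2,1) (2,2) (2,3) (3,1) (3,2) (3,3) (4,1) (4,2) (4,3) (5,1) (5,2) (5,3)] -> total=13
Click 3 (5,1) count=1: revealed 0 new [(none)] -> total=13

Answer: 13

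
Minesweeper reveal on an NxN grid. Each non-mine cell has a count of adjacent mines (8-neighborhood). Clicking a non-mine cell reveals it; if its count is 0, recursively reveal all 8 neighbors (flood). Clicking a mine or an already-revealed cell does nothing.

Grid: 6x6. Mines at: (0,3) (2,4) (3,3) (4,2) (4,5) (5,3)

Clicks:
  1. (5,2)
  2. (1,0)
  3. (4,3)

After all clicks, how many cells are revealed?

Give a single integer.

Click 1 (5,2) count=2: revealed 1 new [(5,2)] -> total=1
Click 2 (1,0) count=0: revealed 16 new [(0,0) (0,1) (0,2) (1,0) (1,1) (1,2) (2,0) (2,1) (2,2) (3,0) (3,1) (3,2) (4,0) (4,1) (5,0) (5,1)] -> total=17
Click 3 (4,3) count=3: revealed 1 new [(4,3)] -> total=18

Answer: 18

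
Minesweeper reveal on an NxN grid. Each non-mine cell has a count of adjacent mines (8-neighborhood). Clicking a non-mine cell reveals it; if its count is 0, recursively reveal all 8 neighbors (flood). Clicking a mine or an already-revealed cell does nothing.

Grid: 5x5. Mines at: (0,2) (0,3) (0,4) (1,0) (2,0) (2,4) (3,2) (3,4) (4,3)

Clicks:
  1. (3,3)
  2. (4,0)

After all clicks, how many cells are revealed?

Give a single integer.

Click 1 (3,3) count=4: revealed 1 new [(3,3)] -> total=1
Click 2 (4,0) count=0: revealed 4 new [(3,0) (3,1) (4,0) (4,1)] -> total=5

Answer: 5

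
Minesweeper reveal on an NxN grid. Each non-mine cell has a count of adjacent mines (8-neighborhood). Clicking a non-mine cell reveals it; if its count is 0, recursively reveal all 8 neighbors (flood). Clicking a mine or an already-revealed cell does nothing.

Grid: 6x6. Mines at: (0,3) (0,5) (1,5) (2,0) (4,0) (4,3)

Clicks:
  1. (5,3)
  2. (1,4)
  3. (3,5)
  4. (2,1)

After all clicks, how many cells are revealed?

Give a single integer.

Click 1 (5,3) count=1: revealed 1 new [(5,3)] -> total=1
Click 2 (1,4) count=3: revealed 1 new [(1,4)] -> total=2
Click 3 (3,5) count=0: revealed 8 new [(2,4) (2,5) (3,4) (3,5) (4,4) (4,5) (5,4) (5,5)] -> total=10
Click 4 (2,1) count=1: revealed 1 new [(2,1)] -> total=11

Answer: 11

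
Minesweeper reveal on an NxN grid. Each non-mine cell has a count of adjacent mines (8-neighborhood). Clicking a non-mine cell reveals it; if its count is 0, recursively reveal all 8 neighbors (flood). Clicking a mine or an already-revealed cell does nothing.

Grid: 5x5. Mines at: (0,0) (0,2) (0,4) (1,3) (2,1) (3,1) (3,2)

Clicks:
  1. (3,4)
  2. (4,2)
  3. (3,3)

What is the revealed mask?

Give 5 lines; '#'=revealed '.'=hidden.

Click 1 (3,4) count=0: revealed 6 new [(2,3) (2,4) (3,3) (3,4) (4,3) (4,4)] -> total=6
Click 2 (4,2) count=2: revealed 1 new [(4,2)] -> total=7
Click 3 (3,3) count=1: revealed 0 new [(none)] -> total=7

Answer: .....
.....
...##
...##
..###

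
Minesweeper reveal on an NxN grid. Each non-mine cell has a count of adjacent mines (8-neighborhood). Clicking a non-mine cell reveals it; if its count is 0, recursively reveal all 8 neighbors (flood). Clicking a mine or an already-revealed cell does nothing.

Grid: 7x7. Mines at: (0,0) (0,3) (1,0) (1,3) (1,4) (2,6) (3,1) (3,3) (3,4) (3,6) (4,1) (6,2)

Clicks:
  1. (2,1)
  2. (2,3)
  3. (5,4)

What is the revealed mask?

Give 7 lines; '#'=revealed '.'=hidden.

Click 1 (2,1) count=2: revealed 1 new [(2,1)] -> total=1
Click 2 (2,3) count=4: revealed 1 new [(2,3)] -> total=2
Click 3 (5,4) count=0: revealed 12 new [(4,3) (4,4) (4,5) (4,6) (5,3) (5,4) (5,5) (5,6) (6,3) (6,4) (6,5) (6,6)] -> total=14

Answer: .......
.......
.#.#...
.......
...####
...####
...####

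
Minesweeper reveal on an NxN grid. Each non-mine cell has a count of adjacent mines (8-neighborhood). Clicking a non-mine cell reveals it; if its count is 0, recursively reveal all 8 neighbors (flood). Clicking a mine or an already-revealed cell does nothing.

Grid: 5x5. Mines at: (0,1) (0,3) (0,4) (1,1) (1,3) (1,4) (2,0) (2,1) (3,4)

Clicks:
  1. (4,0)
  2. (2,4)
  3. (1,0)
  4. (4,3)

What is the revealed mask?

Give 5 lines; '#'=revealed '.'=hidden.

Click 1 (4,0) count=0: revealed 8 new [(3,0) (3,1) (3,2) (3,3) (4,0) (4,1) (4,2) (4,3)] -> total=8
Click 2 (2,4) count=3: revealed 1 new [(2,4)] -> total=9
Click 3 (1,0) count=4: revealed 1 new [(1,0)] -> total=10
Click 4 (4,3) count=1: revealed 0 new [(none)] -> total=10

Answer: .....
#....
....#
####.
####.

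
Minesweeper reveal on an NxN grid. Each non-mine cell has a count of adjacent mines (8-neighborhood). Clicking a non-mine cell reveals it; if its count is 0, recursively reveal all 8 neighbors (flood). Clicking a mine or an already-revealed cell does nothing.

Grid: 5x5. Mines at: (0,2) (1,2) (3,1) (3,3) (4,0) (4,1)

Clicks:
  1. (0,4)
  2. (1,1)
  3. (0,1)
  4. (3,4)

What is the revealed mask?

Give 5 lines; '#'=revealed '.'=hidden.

Click 1 (0,4) count=0: revealed 6 new [(0,3) (0,4) (1,3) (1,4) (2,3) (2,4)] -> total=6
Click 2 (1,1) count=2: revealed 1 new [(1,1)] -> total=7
Click 3 (0,1) count=2: revealed 1 new [(0,1)] -> total=8
Click 4 (3,4) count=1: revealed 1 new [(3,4)] -> total=9

Answer: .#.##
.#.##
...##
....#
.....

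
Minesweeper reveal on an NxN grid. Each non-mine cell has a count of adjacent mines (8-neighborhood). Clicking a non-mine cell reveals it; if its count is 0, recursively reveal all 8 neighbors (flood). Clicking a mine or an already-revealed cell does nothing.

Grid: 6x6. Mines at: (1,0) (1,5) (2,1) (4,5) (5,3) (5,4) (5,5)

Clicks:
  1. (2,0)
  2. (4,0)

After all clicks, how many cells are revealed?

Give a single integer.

Click 1 (2,0) count=2: revealed 1 new [(2,0)] -> total=1
Click 2 (4,0) count=0: revealed 9 new [(3,0) (3,1) (3,2) (4,0) (4,1) (4,2) (5,0) (5,1) (5,2)] -> total=10

Answer: 10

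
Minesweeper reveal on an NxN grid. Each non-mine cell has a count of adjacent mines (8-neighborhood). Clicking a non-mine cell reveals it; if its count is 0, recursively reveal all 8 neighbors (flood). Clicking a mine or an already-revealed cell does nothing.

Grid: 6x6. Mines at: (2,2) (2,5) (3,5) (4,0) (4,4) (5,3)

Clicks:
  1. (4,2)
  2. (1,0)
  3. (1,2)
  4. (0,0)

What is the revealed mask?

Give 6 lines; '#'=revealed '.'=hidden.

Answer: ######
######
##....
##....
..#...
......

Derivation:
Click 1 (4,2) count=1: revealed 1 new [(4,2)] -> total=1
Click 2 (1,0) count=0: revealed 16 new [(0,0) (0,1) (0,2) (0,3) (0,4) (0,5) (1,0) (1,1) (1,2) (1,3) (1,4) (1,5) (2,0) (2,1) (3,0) (3,1)] -> total=17
Click 3 (1,2) count=1: revealed 0 new [(none)] -> total=17
Click 4 (0,0) count=0: revealed 0 new [(none)] -> total=17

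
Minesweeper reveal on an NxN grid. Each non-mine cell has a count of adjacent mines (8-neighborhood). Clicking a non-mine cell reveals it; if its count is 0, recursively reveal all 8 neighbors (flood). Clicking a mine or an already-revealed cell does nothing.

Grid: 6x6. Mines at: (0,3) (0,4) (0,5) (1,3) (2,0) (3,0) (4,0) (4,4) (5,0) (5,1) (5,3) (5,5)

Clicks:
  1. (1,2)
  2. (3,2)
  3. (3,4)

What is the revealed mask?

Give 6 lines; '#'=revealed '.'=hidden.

Click 1 (1,2) count=2: revealed 1 new [(1,2)] -> total=1
Click 2 (3,2) count=0: revealed 9 new [(2,1) (2,2) (2,3) (3,1) (3,2) (3,3) (4,1) (4,2) (4,3)] -> total=10
Click 3 (3,4) count=1: revealed 1 new [(3,4)] -> total=11

Answer: ......
..#...
.###..
.####.
.###..
......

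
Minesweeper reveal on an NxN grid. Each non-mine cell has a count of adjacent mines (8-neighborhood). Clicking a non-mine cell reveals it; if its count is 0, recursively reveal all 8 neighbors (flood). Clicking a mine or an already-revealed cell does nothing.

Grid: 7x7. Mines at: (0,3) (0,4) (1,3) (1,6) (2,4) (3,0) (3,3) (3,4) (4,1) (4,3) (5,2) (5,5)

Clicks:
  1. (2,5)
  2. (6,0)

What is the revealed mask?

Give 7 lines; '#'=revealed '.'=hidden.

Answer: .......
.......
.....#.
.......
.......
##.....
##.....

Derivation:
Click 1 (2,5) count=3: revealed 1 new [(2,5)] -> total=1
Click 2 (6,0) count=0: revealed 4 new [(5,0) (5,1) (6,0) (6,1)] -> total=5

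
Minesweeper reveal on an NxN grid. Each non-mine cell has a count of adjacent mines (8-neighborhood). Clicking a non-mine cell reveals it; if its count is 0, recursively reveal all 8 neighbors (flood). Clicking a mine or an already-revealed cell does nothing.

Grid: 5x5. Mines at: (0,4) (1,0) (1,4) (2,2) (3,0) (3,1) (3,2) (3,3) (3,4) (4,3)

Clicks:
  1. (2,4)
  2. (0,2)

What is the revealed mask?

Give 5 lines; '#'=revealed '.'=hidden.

Answer: .###.
.###.
....#
.....
.....

Derivation:
Click 1 (2,4) count=3: revealed 1 new [(2,4)] -> total=1
Click 2 (0,2) count=0: revealed 6 new [(0,1) (0,2) (0,3) (1,1) (1,2) (1,3)] -> total=7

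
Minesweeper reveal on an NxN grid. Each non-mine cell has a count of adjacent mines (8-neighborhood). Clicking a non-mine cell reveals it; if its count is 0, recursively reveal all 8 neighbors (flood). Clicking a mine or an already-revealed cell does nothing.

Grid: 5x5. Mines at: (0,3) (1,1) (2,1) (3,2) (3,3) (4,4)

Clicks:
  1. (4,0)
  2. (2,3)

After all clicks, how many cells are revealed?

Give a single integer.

Click 1 (4,0) count=0: revealed 4 new [(3,0) (3,1) (4,0) (4,1)] -> total=4
Click 2 (2,3) count=2: revealed 1 new [(2,3)] -> total=5

Answer: 5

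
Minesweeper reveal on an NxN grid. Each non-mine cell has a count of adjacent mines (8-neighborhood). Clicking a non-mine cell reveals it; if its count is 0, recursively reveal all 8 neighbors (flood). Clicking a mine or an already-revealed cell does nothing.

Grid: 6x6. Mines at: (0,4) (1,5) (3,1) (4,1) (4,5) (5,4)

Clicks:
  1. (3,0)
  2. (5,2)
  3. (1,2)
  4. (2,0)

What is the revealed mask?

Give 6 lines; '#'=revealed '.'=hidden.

Answer: ####..
#####.
#####.
#.###.
..###.
..#...

Derivation:
Click 1 (3,0) count=2: revealed 1 new [(3,0)] -> total=1
Click 2 (5,2) count=1: revealed 1 new [(5,2)] -> total=2
Click 3 (1,2) count=0: revealed 20 new [(0,0) (0,1) (0,2) (0,3) (1,0) (1,1) (1,2) (1,3) (1,4) (2,0) (2,1) (2,2) (2,3) (2,4) (3,2) (3,3) (3,4) (4,2) (4,3) (4,4)] -> total=22
Click 4 (2,0) count=1: revealed 0 new [(none)] -> total=22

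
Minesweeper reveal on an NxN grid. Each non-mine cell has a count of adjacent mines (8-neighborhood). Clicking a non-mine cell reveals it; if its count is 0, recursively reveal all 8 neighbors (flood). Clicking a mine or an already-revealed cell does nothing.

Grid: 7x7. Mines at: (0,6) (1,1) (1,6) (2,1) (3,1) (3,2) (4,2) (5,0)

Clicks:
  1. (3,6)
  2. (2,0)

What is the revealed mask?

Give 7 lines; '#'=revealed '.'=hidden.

Click 1 (3,6) count=0: revealed 33 new [(0,2) (0,3) (0,4) (0,5) (1,2) (1,3) (1,4) (1,5) (2,2) (2,3) (2,4) (2,5) (2,6) (3,3) (3,4) (3,5) (3,6) (4,3) (4,4) (4,5) (4,6) (5,1) (5,2) (5,3) (5,4) (5,5) (5,6) (6,1) (6,2) (6,3) (6,4) (6,5) (6,6)] -> total=33
Click 2 (2,0) count=3: revealed 1 new [(2,0)] -> total=34

Answer: ..####.
..####.
#.#####
...####
...####
.######
.######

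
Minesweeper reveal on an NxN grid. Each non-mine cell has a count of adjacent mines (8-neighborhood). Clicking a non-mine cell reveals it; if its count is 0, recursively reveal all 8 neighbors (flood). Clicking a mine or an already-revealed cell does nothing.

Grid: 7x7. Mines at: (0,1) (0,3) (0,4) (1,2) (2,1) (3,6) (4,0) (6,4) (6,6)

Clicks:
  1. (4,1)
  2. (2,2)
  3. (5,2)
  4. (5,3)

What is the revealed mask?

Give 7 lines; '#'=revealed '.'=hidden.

Click 1 (4,1) count=1: revealed 1 new [(4,1)] -> total=1
Click 2 (2,2) count=2: revealed 1 new [(2,2)] -> total=2
Click 3 (5,2) count=0: revealed 25 new [(1,3) (1,4) (1,5) (2,3) (2,4) (2,5) (3,1) (3,2) (3,3) (3,4) (3,5) (4,2) (4,3) (4,4) (4,5) (5,0) (5,1) (5,2) (5,3) (5,4) (5,5) (6,0) (6,1) (6,2) (6,3)] -> total=27
Click 4 (5,3) count=1: revealed 0 new [(none)] -> total=27

Answer: .......
...###.
..####.
.#####.
.#####.
######.
####...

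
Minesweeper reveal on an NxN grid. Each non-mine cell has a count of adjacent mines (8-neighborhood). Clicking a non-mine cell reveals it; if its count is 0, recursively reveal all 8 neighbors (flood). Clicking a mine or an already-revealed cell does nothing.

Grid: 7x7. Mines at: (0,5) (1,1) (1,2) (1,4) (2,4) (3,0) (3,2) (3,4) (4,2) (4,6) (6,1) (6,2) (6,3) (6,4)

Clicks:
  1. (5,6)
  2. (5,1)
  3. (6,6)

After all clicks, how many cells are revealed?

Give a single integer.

Click 1 (5,6) count=1: revealed 1 new [(5,6)] -> total=1
Click 2 (5,1) count=3: revealed 1 new [(5,1)] -> total=2
Click 3 (6,6) count=0: revealed 3 new [(5,5) (6,5) (6,6)] -> total=5

Answer: 5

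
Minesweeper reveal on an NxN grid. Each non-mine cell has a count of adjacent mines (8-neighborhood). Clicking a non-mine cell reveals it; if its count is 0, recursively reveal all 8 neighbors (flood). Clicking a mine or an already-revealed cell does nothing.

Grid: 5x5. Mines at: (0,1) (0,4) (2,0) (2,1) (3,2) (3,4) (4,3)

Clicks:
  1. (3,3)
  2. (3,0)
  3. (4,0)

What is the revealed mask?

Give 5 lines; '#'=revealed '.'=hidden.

Click 1 (3,3) count=3: revealed 1 new [(3,3)] -> total=1
Click 2 (3,0) count=2: revealed 1 new [(3,0)] -> total=2
Click 3 (4,0) count=0: revealed 3 new [(3,1) (4,0) (4,1)] -> total=5

Answer: .....
.....
.....
##.#.
##...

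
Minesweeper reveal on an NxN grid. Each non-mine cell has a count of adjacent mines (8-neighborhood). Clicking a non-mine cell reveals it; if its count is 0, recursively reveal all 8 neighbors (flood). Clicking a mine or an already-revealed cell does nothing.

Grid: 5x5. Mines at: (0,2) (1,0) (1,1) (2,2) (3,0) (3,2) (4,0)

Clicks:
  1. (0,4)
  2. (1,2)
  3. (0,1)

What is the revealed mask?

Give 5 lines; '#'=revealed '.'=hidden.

Answer: .#.##
..###
...##
...##
...##

Derivation:
Click 1 (0,4) count=0: revealed 10 new [(0,3) (0,4) (1,3) (1,4) (2,3) (2,4) (3,3) (3,4) (4,3) (4,4)] -> total=10
Click 2 (1,2) count=3: revealed 1 new [(1,2)] -> total=11
Click 3 (0,1) count=3: revealed 1 new [(0,1)] -> total=12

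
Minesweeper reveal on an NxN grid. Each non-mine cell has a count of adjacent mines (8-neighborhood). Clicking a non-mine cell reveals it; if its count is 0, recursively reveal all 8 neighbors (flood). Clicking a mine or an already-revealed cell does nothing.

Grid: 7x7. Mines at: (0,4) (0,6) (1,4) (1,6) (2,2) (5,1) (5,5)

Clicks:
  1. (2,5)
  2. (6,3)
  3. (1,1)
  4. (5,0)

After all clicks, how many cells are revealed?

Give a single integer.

Answer: 22

Derivation:
Click 1 (2,5) count=2: revealed 1 new [(2,5)] -> total=1
Click 2 (6,3) count=0: revealed 19 new [(2,3) (2,4) (2,6) (3,2) (3,3) (3,4) (3,5) (3,6) (4,2) (4,3) (4,4) (4,5) (4,6) (5,2) (5,3) (5,4) (6,2) (6,3) (6,4)] -> total=20
Click 3 (1,1) count=1: revealed 1 new [(1,1)] -> total=21
Click 4 (5,0) count=1: revealed 1 new [(5,0)] -> total=22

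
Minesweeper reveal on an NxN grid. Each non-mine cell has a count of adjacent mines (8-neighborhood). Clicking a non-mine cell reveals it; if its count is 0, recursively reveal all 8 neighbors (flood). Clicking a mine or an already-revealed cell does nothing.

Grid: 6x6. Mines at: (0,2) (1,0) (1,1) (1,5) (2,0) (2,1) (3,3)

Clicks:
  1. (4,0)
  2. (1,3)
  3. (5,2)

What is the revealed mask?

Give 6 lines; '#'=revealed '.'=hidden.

Click 1 (4,0) count=0: revealed 19 new [(2,4) (2,5) (3,0) (3,1) (3,2) (3,4) (3,5) (4,0) (4,1) (4,2) (4,3) (4,4) (4,5) (5,0) (5,1) (5,2) (5,3) (5,4) (5,5)] -> total=19
Click 2 (1,3) count=1: revealed 1 new [(1,3)] -> total=20
Click 3 (5,2) count=0: revealed 0 new [(none)] -> total=20

Answer: ......
...#..
....##
###.##
######
######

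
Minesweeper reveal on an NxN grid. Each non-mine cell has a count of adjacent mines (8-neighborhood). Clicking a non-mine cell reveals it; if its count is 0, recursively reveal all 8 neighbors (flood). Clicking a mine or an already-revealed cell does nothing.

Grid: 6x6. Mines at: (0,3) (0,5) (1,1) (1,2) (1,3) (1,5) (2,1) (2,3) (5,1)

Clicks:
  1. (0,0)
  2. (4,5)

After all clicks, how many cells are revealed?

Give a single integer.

Answer: 15

Derivation:
Click 1 (0,0) count=1: revealed 1 new [(0,0)] -> total=1
Click 2 (4,5) count=0: revealed 14 new [(2,4) (2,5) (3,2) (3,3) (3,4) (3,5) (4,2) (4,3) (4,4) (4,5) (5,2) (5,3) (5,4) (5,5)] -> total=15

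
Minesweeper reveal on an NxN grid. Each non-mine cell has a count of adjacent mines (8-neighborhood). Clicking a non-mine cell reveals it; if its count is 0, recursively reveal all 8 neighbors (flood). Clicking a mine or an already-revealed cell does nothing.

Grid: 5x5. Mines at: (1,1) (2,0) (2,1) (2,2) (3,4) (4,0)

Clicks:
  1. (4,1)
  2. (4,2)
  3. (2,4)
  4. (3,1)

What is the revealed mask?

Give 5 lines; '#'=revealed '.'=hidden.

Click 1 (4,1) count=1: revealed 1 new [(4,1)] -> total=1
Click 2 (4,2) count=0: revealed 5 new [(3,1) (3,2) (3,3) (4,2) (4,3)] -> total=6
Click 3 (2,4) count=1: revealed 1 new [(2,4)] -> total=7
Click 4 (3,1) count=4: revealed 0 new [(none)] -> total=7

Answer: .....
.....
....#
.###.
.###.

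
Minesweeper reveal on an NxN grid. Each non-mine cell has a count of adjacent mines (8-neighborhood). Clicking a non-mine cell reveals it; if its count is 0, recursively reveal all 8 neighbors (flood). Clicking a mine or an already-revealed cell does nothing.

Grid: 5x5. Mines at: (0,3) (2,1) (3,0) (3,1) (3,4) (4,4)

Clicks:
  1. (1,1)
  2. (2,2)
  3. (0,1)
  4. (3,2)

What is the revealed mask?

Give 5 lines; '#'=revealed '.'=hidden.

Answer: ###..
###..
..#..
..#..
.....

Derivation:
Click 1 (1,1) count=1: revealed 1 new [(1,1)] -> total=1
Click 2 (2,2) count=2: revealed 1 new [(2,2)] -> total=2
Click 3 (0,1) count=0: revealed 5 new [(0,0) (0,1) (0,2) (1,0) (1,2)] -> total=7
Click 4 (3,2) count=2: revealed 1 new [(3,2)] -> total=8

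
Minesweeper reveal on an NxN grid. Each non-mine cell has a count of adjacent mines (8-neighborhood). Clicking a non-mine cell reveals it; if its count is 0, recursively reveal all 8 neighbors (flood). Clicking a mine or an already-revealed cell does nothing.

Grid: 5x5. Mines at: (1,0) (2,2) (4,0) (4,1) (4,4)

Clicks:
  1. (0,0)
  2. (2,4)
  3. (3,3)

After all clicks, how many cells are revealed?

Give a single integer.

Answer: 13

Derivation:
Click 1 (0,0) count=1: revealed 1 new [(0,0)] -> total=1
Click 2 (2,4) count=0: revealed 12 new [(0,1) (0,2) (0,3) (0,4) (1,1) (1,2) (1,3) (1,4) (2,3) (2,4) (3,3) (3,4)] -> total=13
Click 3 (3,3) count=2: revealed 0 new [(none)] -> total=13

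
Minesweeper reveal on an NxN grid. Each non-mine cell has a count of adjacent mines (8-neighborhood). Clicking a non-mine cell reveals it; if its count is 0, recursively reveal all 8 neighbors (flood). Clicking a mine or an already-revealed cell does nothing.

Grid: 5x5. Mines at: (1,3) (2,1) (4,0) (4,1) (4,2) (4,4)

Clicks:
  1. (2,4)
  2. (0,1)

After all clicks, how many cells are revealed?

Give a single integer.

Answer: 7

Derivation:
Click 1 (2,4) count=1: revealed 1 new [(2,4)] -> total=1
Click 2 (0,1) count=0: revealed 6 new [(0,0) (0,1) (0,2) (1,0) (1,1) (1,2)] -> total=7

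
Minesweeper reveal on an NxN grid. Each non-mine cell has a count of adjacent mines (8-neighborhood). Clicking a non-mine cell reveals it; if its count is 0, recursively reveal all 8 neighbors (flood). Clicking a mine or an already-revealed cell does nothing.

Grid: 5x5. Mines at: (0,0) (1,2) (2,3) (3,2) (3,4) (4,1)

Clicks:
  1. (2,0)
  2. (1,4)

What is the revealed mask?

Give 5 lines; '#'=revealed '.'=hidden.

Click 1 (2,0) count=0: revealed 6 new [(1,0) (1,1) (2,0) (2,1) (3,0) (3,1)] -> total=6
Click 2 (1,4) count=1: revealed 1 new [(1,4)] -> total=7

Answer: .....
##..#
##...
##...
.....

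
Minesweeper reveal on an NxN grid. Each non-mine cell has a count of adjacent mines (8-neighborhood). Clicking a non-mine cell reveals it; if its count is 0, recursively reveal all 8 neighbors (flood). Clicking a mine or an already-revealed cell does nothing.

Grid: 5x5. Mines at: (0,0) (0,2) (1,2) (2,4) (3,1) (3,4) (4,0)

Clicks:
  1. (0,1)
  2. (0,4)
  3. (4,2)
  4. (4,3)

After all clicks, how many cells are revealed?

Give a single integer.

Click 1 (0,1) count=3: revealed 1 new [(0,1)] -> total=1
Click 2 (0,4) count=0: revealed 4 new [(0,3) (0,4) (1,3) (1,4)] -> total=5
Click 3 (4,2) count=1: revealed 1 new [(4,2)] -> total=6
Click 4 (4,3) count=1: revealed 1 new [(4,3)] -> total=7

Answer: 7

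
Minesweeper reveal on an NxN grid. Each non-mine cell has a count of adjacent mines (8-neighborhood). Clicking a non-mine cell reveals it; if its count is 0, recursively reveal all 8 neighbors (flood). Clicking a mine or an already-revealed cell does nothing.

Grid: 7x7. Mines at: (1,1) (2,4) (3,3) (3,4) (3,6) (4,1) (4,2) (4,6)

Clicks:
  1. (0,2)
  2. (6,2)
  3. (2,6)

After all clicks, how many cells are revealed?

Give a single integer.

Answer: 19

Derivation:
Click 1 (0,2) count=1: revealed 1 new [(0,2)] -> total=1
Click 2 (6,2) count=0: revealed 17 new [(4,3) (4,4) (4,5) (5,0) (5,1) (5,2) (5,3) (5,4) (5,5) (5,6) (6,0) (6,1) (6,2) (6,3) (6,4) (6,5) (6,6)] -> total=18
Click 3 (2,6) count=1: revealed 1 new [(2,6)] -> total=19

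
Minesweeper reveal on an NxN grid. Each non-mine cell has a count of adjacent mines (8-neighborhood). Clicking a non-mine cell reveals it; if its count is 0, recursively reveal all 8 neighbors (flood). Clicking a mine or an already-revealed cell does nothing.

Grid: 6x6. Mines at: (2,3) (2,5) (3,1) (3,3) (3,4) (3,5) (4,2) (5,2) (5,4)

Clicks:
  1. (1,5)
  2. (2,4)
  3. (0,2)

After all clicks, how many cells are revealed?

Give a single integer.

Answer: 16

Derivation:
Click 1 (1,5) count=1: revealed 1 new [(1,5)] -> total=1
Click 2 (2,4) count=5: revealed 1 new [(2,4)] -> total=2
Click 3 (0,2) count=0: revealed 14 new [(0,0) (0,1) (0,2) (0,3) (0,4) (0,5) (1,0) (1,1) (1,2) (1,3) (1,4) (2,0) (2,1) (2,2)] -> total=16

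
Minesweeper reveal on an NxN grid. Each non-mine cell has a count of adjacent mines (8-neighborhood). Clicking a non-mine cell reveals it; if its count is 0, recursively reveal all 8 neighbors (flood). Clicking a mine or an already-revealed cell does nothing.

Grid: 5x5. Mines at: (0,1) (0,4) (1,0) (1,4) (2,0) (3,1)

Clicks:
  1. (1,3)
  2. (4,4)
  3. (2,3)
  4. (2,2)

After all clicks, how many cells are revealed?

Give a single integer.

Click 1 (1,3) count=2: revealed 1 new [(1,3)] -> total=1
Click 2 (4,4) count=0: revealed 9 new [(2,2) (2,3) (2,4) (3,2) (3,3) (3,4) (4,2) (4,3) (4,4)] -> total=10
Click 3 (2,3) count=1: revealed 0 new [(none)] -> total=10
Click 4 (2,2) count=1: revealed 0 new [(none)] -> total=10

Answer: 10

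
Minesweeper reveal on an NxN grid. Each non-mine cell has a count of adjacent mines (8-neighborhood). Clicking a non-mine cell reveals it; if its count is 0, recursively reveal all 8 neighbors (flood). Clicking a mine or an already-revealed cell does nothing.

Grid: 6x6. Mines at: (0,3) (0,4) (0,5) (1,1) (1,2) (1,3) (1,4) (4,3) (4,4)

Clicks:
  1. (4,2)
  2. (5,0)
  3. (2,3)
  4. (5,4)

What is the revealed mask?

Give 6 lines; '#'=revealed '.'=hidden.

Answer: ......
......
####..
###...
###...
###.#.

Derivation:
Click 1 (4,2) count=1: revealed 1 new [(4,2)] -> total=1
Click 2 (5,0) count=0: revealed 11 new [(2,0) (2,1) (2,2) (3,0) (3,1) (3,2) (4,0) (4,1) (5,0) (5,1) (5,2)] -> total=12
Click 3 (2,3) count=3: revealed 1 new [(2,3)] -> total=13
Click 4 (5,4) count=2: revealed 1 new [(5,4)] -> total=14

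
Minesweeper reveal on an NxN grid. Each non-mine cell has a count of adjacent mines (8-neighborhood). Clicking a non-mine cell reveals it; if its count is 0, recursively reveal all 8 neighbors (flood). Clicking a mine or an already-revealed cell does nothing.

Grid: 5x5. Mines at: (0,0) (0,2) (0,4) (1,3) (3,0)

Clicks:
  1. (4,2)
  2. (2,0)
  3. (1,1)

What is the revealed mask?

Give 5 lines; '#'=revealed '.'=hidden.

Answer: .....
.#...
#####
.####
.####

Derivation:
Click 1 (4,2) count=0: revealed 12 new [(2,1) (2,2) (2,3) (2,4) (3,1) (3,2) (3,3) (3,4) (4,1) (4,2) (4,3) (4,4)] -> total=12
Click 2 (2,0) count=1: revealed 1 new [(2,0)] -> total=13
Click 3 (1,1) count=2: revealed 1 new [(1,1)] -> total=14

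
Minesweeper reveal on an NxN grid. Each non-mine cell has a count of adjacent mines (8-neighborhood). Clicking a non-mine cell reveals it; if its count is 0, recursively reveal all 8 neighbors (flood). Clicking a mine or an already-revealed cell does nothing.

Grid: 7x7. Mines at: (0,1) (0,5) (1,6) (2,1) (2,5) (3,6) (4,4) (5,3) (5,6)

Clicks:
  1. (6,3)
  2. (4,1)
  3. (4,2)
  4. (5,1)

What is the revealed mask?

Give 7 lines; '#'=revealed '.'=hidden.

Click 1 (6,3) count=1: revealed 1 new [(6,3)] -> total=1
Click 2 (4,1) count=0: revealed 12 new [(3,0) (3,1) (3,2) (4,0) (4,1) (4,2) (5,0) (5,1) (5,2) (6,0) (6,1) (6,2)] -> total=13
Click 3 (4,2) count=1: revealed 0 new [(none)] -> total=13
Click 4 (5,1) count=0: revealed 0 new [(none)] -> total=13

Answer: .......
.......
.......
###....
###....
###....
####...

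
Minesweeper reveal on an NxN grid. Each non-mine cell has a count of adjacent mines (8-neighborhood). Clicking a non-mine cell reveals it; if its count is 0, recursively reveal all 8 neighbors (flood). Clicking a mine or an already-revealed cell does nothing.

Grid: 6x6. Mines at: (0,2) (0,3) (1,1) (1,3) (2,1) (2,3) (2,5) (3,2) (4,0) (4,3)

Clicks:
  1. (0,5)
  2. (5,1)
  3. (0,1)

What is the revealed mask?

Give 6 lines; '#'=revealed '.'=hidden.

Click 1 (0,5) count=0: revealed 4 new [(0,4) (0,5) (1,4) (1,5)] -> total=4
Click 2 (5,1) count=1: revealed 1 new [(5,1)] -> total=5
Click 3 (0,1) count=2: revealed 1 new [(0,1)] -> total=6

Answer: .#..##
....##
......
......
......
.#....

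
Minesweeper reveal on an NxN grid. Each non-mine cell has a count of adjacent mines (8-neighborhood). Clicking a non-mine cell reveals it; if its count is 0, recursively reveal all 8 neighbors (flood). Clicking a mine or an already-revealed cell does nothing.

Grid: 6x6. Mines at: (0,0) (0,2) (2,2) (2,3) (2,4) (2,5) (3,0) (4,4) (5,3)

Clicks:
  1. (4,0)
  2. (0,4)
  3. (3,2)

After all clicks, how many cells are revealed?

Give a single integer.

Click 1 (4,0) count=1: revealed 1 new [(4,0)] -> total=1
Click 2 (0,4) count=0: revealed 6 new [(0,3) (0,4) (0,5) (1,3) (1,4) (1,5)] -> total=7
Click 3 (3,2) count=2: revealed 1 new [(3,2)] -> total=8

Answer: 8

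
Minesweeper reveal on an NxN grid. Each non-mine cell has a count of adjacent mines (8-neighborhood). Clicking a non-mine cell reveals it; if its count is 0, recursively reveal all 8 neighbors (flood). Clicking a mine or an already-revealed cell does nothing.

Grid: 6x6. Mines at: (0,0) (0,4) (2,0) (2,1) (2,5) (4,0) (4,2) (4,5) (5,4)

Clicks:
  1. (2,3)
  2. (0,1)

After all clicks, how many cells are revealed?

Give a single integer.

Answer: 10

Derivation:
Click 1 (2,3) count=0: revealed 9 new [(1,2) (1,3) (1,4) (2,2) (2,3) (2,4) (3,2) (3,3) (3,4)] -> total=9
Click 2 (0,1) count=1: revealed 1 new [(0,1)] -> total=10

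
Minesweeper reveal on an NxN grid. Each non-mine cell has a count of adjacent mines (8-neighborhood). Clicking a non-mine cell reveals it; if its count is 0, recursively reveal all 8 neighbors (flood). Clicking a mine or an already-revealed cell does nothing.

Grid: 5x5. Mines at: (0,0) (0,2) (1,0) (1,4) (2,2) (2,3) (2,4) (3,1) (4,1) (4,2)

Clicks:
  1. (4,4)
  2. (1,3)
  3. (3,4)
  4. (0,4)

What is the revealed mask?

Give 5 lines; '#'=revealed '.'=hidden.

Click 1 (4,4) count=0: revealed 4 new [(3,3) (3,4) (4,3) (4,4)] -> total=4
Click 2 (1,3) count=5: revealed 1 new [(1,3)] -> total=5
Click 3 (3,4) count=2: revealed 0 new [(none)] -> total=5
Click 4 (0,4) count=1: revealed 1 new [(0,4)] -> total=6

Answer: ....#
...#.
.....
...##
...##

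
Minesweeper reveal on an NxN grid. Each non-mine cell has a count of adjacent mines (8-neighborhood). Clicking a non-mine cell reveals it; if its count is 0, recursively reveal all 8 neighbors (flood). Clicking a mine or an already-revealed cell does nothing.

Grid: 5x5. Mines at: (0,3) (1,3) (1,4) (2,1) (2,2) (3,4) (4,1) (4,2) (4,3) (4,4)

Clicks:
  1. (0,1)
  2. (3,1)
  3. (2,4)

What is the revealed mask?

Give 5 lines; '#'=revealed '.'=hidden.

Answer: ###..
###..
....#
.#...
.....

Derivation:
Click 1 (0,1) count=0: revealed 6 new [(0,0) (0,1) (0,2) (1,0) (1,1) (1,2)] -> total=6
Click 2 (3,1) count=4: revealed 1 new [(3,1)] -> total=7
Click 3 (2,4) count=3: revealed 1 new [(2,4)] -> total=8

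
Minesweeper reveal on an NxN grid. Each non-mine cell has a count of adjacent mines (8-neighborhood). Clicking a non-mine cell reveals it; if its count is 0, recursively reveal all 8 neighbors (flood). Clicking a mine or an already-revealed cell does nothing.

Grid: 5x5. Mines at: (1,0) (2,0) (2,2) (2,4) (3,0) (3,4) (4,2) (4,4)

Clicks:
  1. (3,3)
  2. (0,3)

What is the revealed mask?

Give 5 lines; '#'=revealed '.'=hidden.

Click 1 (3,3) count=5: revealed 1 new [(3,3)] -> total=1
Click 2 (0,3) count=0: revealed 8 new [(0,1) (0,2) (0,3) (0,4) (1,1) (1,2) (1,3) (1,4)] -> total=9

Answer: .####
.####
.....
...#.
.....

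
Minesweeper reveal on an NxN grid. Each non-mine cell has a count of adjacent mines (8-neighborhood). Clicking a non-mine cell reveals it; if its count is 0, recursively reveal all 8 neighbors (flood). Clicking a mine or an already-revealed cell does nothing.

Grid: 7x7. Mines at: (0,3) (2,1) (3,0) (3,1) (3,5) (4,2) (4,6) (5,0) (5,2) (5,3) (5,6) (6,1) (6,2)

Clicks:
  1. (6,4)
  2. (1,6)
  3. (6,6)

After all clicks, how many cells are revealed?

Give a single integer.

Click 1 (6,4) count=1: revealed 1 new [(6,4)] -> total=1
Click 2 (1,6) count=0: revealed 9 new [(0,4) (0,5) (0,6) (1,4) (1,5) (1,6) (2,4) (2,5) (2,6)] -> total=10
Click 3 (6,6) count=1: revealed 1 new [(6,6)] -> total=11

Answer: 11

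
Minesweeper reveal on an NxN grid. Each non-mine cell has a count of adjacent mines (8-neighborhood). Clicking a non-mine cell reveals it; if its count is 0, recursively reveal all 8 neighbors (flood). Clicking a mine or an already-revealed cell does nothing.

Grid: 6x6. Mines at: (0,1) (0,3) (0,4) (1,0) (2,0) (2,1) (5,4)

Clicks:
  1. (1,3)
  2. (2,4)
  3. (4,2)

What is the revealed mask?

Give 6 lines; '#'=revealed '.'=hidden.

Answer: ......
..####
..####
######
######
####..

Derivation:
Click 1 (1,3) count=2: revealed 1 new [(1,3)] -> total=1
Click 2 (2,4) count=0: revealed 23 new [(1,2) (1,4) (1,5) (2,2) (2,3) (2,4) (2,5) (3,0) (3,1) (3,2) (3,3) (3,4) (3,5) (4,0) (4,1) (4,2) (4,3) (4,4) (4,5) (5,0) (5,1) (5,2) (5,3)] -> total=24
Click 3 (4,2) count=0: revealed 0 new [(none)] -> total=24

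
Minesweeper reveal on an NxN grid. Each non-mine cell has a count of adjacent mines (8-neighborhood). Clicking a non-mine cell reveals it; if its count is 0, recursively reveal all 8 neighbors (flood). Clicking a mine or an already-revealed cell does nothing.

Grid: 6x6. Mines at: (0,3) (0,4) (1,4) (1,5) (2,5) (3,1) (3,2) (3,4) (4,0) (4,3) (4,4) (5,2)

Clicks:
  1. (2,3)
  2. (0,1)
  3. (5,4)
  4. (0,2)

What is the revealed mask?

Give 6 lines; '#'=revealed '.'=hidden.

Answer: ###...
###...
####..
......
......
....#.

Derivation:
Click 1 (2,3) count=3: revealed 1 new [(2,3)] -> total=1
Click 2 (0,1) count=0: revealed 9 new [(0,0) (0,1) (0,2) (1,0) (1,1) (1,2) (2,0) (2,1) (2,2)] -> total=10
Click 3 (5,4) count=2: revealed 1 new [(5,4)] -> total=11
Click 4 (0,2) count=1: revealed 0 new [(none)] -> total=11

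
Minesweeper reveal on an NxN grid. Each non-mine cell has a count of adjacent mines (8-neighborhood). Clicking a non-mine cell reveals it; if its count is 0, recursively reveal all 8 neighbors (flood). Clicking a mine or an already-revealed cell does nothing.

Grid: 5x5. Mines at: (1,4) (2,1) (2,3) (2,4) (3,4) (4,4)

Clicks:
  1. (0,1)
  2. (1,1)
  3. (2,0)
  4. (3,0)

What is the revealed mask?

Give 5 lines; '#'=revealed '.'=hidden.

Answer: ####.
####.
#....
#....
.....

Derivation:
Click 1 (0,1) count=0: revealed 8 new [(0,0) (0,1) (0,2) (0,3) (1,0) (1,1) (1,2) (1,3)] -> total=8
Click 2 (1,1) count=1: revealed 0 new [(none)] -> total=8
Click 3 (2,0) count=1: revealed 1 new [(2,0)] -> total=9
Click 4 (3,0) count=1: revealed 1 new [(3,0)] -> total=10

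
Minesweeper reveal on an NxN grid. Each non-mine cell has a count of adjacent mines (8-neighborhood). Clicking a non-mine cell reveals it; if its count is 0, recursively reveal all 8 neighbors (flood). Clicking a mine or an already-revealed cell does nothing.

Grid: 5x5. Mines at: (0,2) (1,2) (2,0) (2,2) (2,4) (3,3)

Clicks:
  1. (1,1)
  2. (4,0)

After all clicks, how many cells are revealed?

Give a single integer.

Click 1 (1,1) count=4: revealed 1 new [(1,1)] -> total=1
Click 2 (4,0) count=0: revealed 6 new [(3,0) (3,1) (3,2) (4,0) (4,1) (4,2)] -> total=7

Answer: 7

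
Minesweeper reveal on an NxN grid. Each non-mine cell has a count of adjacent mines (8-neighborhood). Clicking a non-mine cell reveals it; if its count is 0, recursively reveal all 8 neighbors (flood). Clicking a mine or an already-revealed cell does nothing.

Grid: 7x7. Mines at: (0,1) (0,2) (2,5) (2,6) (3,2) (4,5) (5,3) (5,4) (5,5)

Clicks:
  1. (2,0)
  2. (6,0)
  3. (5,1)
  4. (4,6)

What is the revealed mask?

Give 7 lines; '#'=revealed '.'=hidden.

Click 1 (2,0) count=0: revealed 15 new [(1,0) (1,1) (2,0) (2,1) (3,0) (3,1) (4,0) (4,1) (4,2) (5,0) (5,1) (5,2) (6,0) (6,1) (6,2)] -> total=15
Click 2 (6,0) count=0: revealed 0 new [(none)] -> total=15
Click 3 (5,1) count=0: revealed 0 new [(none)] -> total=15
Click 4 (4,6) count=2: revealed 1 new [(4,6)] -> total=16

Answer: .......
##.....
##.....
##.....
###...#
###....
###....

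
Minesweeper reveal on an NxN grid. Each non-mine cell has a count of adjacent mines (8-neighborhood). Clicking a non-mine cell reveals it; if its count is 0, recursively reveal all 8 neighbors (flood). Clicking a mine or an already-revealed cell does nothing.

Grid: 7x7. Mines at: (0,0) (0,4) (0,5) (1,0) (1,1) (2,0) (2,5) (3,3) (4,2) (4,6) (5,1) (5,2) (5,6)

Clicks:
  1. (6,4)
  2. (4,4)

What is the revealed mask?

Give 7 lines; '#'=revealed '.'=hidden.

Answer: .......
.......
.......
.......
...###.
...###.
...###.

Derivation:
Click 1 (6,4) count=0: revealed 9 new [(4,3) (4,4) (4,5) (5,3) (5,4) (5,5) (6,3) (6,4) (6,5)] -> total=9
Click 2 (4,4) count=1: revealed 0 new [(none)] -> total=9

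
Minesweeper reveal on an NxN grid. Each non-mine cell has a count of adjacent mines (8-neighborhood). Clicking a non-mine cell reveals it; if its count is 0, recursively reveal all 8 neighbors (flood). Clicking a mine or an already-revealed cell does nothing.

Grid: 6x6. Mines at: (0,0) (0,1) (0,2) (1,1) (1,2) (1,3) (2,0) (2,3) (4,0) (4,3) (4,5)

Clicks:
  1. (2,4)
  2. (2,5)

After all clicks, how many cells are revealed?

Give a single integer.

Answer: 8

Derivation:
Click 1 (2,4) count=2: revealed 1 new [(2,4)] -> total=1
Click 2 (2,5) count=0: revealed 7 new [(0,4) (0,5) (1,4) (1,5) (2,5) (3,4) (3,5)] -> total=8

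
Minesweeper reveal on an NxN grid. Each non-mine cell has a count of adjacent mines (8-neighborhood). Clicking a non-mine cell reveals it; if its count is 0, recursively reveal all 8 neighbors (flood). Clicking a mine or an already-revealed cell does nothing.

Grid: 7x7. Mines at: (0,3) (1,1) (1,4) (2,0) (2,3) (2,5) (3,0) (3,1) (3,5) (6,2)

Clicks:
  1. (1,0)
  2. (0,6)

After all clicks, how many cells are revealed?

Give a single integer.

Click 1 (1,0) count=2: revealed 1 new [(1,0)] -> total=1
Click 2 (0,6) count=0: revealed 4 new [(0,5) (0,6) (1,5) (1,6)] -> total=5

Answer: 5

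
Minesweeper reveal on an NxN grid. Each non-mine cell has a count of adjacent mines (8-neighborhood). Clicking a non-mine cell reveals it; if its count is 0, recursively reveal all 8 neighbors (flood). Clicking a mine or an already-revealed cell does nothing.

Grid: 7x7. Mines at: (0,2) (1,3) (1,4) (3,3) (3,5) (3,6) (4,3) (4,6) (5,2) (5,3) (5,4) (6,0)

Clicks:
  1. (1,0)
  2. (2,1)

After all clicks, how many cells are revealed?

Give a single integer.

Click 1 (1,0) count=0: revealed 16 new [(0,0) (0,1) (1,0) (1,1) (1,2) (2,0) (2,1) (2,2) (3,0) (3,1) (3,2) (4,0) (4,1) (4,2) (5,0) (5,1)] -> total=16
Click 2 (2,1) count=0: revealed 0 new [(none)] -> total=16

Answer: 16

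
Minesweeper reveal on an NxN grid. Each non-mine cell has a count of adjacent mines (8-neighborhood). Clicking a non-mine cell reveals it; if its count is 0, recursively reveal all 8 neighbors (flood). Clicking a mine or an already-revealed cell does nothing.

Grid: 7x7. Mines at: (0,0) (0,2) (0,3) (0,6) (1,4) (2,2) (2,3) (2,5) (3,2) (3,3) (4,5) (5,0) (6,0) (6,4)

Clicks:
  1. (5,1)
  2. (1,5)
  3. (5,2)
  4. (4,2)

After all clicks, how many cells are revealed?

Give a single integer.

Click 1 (5,1) count=2: revealed 1 new [(5,1)] -> total=1
Click 2 (1,5) count=3: revealed 1 new [(1,5)] -> total=2
Click 3 (5,2) count=0: revealed 8 new [(4,1) (4,2) (4,3) (5,2) (5,3) (6,1) (6,2) (6,3)] -> total=10
Click 4 (4,2) count=2: revealed 0 new [(none)] -> total=10

Answer: 10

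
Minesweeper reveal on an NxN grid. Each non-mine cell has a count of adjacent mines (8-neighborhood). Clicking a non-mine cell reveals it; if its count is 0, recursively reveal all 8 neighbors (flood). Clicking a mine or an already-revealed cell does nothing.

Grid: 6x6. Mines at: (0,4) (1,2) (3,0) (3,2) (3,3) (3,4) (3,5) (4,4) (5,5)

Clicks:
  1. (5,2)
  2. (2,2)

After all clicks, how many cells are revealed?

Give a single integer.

Click 1 (5,2) count=0: revealed 8 new [(4,0) (4,1) (4,2) (4,3) (5,0) (5,1) (5,2) (5,3)] -> total=8
Click 2 (2,2) count=3: revealed 1 new [(2,2)] -> total=9

Answer: 9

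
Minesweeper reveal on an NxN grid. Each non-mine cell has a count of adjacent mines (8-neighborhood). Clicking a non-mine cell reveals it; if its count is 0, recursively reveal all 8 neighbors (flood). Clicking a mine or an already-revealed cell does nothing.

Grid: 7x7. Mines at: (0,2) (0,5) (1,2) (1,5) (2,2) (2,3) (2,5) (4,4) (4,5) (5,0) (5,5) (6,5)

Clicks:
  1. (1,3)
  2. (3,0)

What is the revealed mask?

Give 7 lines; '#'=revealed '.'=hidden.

Click 1 (1,3) count=4: revealed 1 new [(1,3)] -> total=1
Click 2 (3,0) count=0: revealed 10 new [(0,0) (0,1) (1,0) (1,1) (2,0) (2,1) (3,0) (3,1) (4,0) (4,1)] -> total=11

Answer: ##.....
##.#...
##.....
##.....
##.....
.......
.......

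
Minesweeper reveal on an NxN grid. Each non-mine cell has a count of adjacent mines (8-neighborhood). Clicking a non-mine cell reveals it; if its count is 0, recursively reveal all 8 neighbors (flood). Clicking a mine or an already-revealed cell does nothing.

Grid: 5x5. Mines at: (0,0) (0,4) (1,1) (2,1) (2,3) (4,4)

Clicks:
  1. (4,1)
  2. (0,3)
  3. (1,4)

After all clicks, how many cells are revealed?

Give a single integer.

Answer: 10

Derivation:
Click 1 (4,1) count=0: revealed 8 new [(3,0) (3,1) (3,2) (3,3) (4,0) (4,1) (4,2) (4,3)] -> total=8
Click 2 (0,3) count=1: revealed 1 new [(0,3)] -> total=9
Click 3 (1,4) count=2: revealed 1 new [(1,4)] -> total=10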